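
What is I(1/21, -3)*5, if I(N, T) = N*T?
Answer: -5/7 ≈ -0.71429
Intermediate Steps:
I(1/21, -3)*5 = (-3/21)*5 = ((1/21)*(-3))*5 = -⅐*5 = -5/7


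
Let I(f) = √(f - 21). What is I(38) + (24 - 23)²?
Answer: 1 + √17 ≈ 5.1231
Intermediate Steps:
I(f) = √(-21 + f)
I(38) + (24 - 23)² = √(-21 + 38) + (24 - 23)² = √17 + 1² = √17 + 1 = 1 + √17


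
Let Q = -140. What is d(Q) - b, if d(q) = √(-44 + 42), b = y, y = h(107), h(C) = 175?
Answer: -175 + I*√2 ≈ -175.0 + 1.4142*I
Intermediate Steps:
y = 175
b = 175
d(q) = I*√2 (d(q) = √(-2) = I*√2)
d(Q) - b = I*√2 - 1*175 = I*√2 - 175 = -175 + I*√2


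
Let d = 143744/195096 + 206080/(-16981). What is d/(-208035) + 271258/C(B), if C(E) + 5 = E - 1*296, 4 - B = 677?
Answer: -11684510460364430281/41955317179715115 ≈ -278.50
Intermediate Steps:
B = -673 (B = 4 - 1*677 = 4 - 677 = -673)
d = -4720558352/414115647 (d = 143744*(1/195096) + 206080*(-1/16981) = 17968/24387 - 206080/16981 = -4720558352/414115647 ≈ -11.399)
C(E) = -301 + E (C(E) = -5 + (E - 1*296) = -5 + (E - 296) = -5 + (-296 + E) = -301 + E)
d/(-208035) + 271258/C(B) = -4720558352/414115647/(-208035) + 271258/(-301 - 673) = -4720558352/414115647*(-1/208035) + 271258/(-974) = 4720558352/86150548623645 + 271258*(-1/974) = 4720558352/86150548623645 - 135629/487 = -11684510460364430281/41955317179715115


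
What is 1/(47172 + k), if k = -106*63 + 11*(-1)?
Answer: 1/40483 ≈ 2.4702e-5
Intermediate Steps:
k = -6689 (k = -6678 - 11 = -6689)
1/(47172 + k) = 1/(47172 - 6689) = 1/40483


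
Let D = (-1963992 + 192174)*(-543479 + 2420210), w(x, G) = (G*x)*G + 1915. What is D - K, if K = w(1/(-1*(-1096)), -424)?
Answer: -455555930358073/137 ≈ -3.3252e+12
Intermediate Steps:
w(x, G) = 1915 + x*G² (w(x, G) = x*G² + 1915 = 1915 + x*G²)
K = 284827/137 (K = 1915 + (-424)²/(-1*(-1096)) = 1915 + 179776/1096 = 1915 + (1/1096)*179776 = 1915 + 22472/137 = 284827/137 ≈ 2079.0)
D = -3325225766958 (D = -1771818*1876731 = -3325225766958)
D - K = -3325225766958 - 1*284827/137 = -3325225766958 - 284827/137 = -455555930358073/137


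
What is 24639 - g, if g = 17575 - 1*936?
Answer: 8000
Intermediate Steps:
g = 16639 (g = 17575 - 936 = 16639)
24639 - g = 24639 - 1*16639 = 24639 - 16639 = 8000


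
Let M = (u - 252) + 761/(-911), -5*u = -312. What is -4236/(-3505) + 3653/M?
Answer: -54646703387/3040352665 ≈ -17.974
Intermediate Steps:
u = 312/5 (u = -1/5*(-312) = 312/5 ≈ 62.400)
M = -867433/4555 (M = (312/5 - 252) + 761/(-911) = -948/5 + 761*(-1/911) = -948/5 - 761/911 = -867433/4555 ≈ -190.44)
-4236/(-3505) + 3653/M = -4236/(-3505) + 3653/(-867433/4555) = -4236*(-1/3505) + 3653*(-4555/867433) = 4236/3505 - 16639415/867433 = -54646703387/3040352665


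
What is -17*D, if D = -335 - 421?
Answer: 12852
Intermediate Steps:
D = -756
-17*D = -17*(-756) = 12852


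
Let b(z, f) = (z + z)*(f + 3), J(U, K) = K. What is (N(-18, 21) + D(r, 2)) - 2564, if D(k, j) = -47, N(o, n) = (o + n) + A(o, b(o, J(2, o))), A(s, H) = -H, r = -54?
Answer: -3148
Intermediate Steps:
b(z, f) = 2*z*(3 + f) (b(z, f) = (2*z)*(3 + f) = 2*z*(3 + f))
N(o, n) = n + o - 2*o*(3 + o) (N(o, n) = (o + n) - 2*o*(3 + o) = (n + o) - 2*o*(3 + o) = n + o - 2*o*(3 + o))
(N(-18, 21) + D(r, 2)) - 2564 = ((21 - 18 - 2*(-18)*(3 - 18)) - 47) - 2564 = ((21 - 18 - 2*(-18)*(-15)) - 47) - 2564 = ((21 - 18 - 540) - 47) - 2564 = (-537 - 47) - 2564 = -584 - 2564 = -3148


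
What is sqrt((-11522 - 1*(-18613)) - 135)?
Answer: 2*sqrt(1739) ≈ 83.403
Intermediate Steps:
sqrt((-11522 - 1*(-18613)) - 135) = sqrt((-11522 + 18613) - 135) = sqrt(7091 - 135) = sqrt(6956) = 2*sqrt(1739)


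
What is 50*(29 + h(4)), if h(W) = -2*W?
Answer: 1050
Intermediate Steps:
50*(29 + h(4)) = 50*(29 - 2*4) = 50*(29 - 8) = 50*21 = 1050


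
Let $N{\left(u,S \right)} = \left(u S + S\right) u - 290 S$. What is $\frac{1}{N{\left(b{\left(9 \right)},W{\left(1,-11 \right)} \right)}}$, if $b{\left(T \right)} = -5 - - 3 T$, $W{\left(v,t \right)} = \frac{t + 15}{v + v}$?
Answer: $\frac{1}{432} \approx 0.0023148$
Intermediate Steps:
$W{\left(v,t \right)} = \frac{15 + t}{2 v}$
$b{\left(T \right)} = -5 + 3 T$
$N{\left(u,S \right)} = - 290 S + u \left(S + S u\right)$ ($N{\left(u,S \right)} = \left(S u + S\right) u - 290 S = \left(S + S u\right) u - 290 S = u \left(S + S u\right) - 290 S = - 290 S + u \left(S + S u\right)$)
$\frac{1}{N{\left(b{\left(9 \right)},W{\left(1,-11 \right)} \right)}} = \frac{1}{\frac{15 - 11}{2 \cdot 1} \left(-290 + \left(-5 + 3 \cdot 9\right) + \left(-5 + 3 \cdot 9\right)^{2}\right)} = \frac{1}{\frac{1}{2} \cdot 1 \cdot 4 \left(-290 + \left(-5 + 27\right) + \left(-5 + 27\right)^{2}\right)} = \frac{1}{2 \left(-290 + 22 + 22^{2}\right)} = \frac{1}{2 \left(-290 + 22 + 484\right)} = \frac{1}{2 \cdot 216} = \frac{1}{432}$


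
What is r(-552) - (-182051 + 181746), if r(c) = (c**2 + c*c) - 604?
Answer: 609109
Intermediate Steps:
r(c) = -604 + 2*c**2 (r(c) = (c**2 + c**2) - 604 = 2*c**2 - 604 = -604 + 2*c**2)
r(-552) - (-182051 + 181746) = (-604 + 2*(-552)**2) - (-182051 + 181746) = (-604 + 2*304704) - 1*(-305) = (-604 + 609408) + 305 = 608804 + 305 = 609109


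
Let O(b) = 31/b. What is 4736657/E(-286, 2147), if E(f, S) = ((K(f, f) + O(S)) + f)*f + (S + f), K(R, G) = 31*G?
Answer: 10169602579/5623699085 ≈ 1.8083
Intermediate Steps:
E(f, S) = S + f + f*(31/S + 32*f) (E(f, S) = ((31*f + 31/S) + f)*f + (S + f) = (31/S + 32*f)*f + (S + f) = f*(31/S + 32*f) + (S + f) = S + f + f*(31/S + 32*f))
4736657/E(-286, 2147) = 4736657/(2147 - 286 + 32*(-286)**2 + 31*(-286)/2147) = 4736657/(2147 - 286 + 32*81796 + 31*(-286)*(1/2147)) = 4736657/(2147 - 286 + 2617472 - 8866/2147) = 4736657/(5623699085/2147) = 4736657*(2147/5623699085) = 10169602579/5623699085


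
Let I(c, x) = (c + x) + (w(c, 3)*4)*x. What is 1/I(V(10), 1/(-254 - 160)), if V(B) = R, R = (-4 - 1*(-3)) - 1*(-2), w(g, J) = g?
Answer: 414/409 ≈ 1.0122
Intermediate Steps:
R = 1 (R = (-4 + 3) + 2 = -1 + 2 = 1)
V(B) = 1
I(c, x) = c + x + 4*c*x (I(c, x) = (c + x) + (c*4)*x = (c + x) + (4*c)*x = (c + x) + 4*c*x = c + x + 4*c*x)
1/I(V(10), 1/(-254 - 160)) = 1/(1 + 1/(-254 - 160) + 4*1/(-254 - 160)) = 1/(1 + 1/(-414) + 4*1/(-414)) = 1/(1 - 1/414 + 4*1*(-1/414)) = 1/(1 - 1/414 - 2/207) = 1/(409/414) = 414/409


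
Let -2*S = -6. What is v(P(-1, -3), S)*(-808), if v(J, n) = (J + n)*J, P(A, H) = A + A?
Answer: 1616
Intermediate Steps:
P(A, H) = 2*A
S = 3 (S = -½*(-6) = 3)
v(J, n) = J*(J + n)
v(P(-1, -3), S)*(-808) = ((2*(-1))*(2*(-1) + 3))*(-808) = -2*(-2 + 3)*(-808) = -2*1*(-808) = -2*(-808) = 1616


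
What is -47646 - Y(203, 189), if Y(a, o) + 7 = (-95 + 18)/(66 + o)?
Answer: -12147868/255 ≈ -47639.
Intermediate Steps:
Y(a, o) = -7 - 77/(66 + o) (Y(a, o) = -7 + (-95 + 18)/(66 + o) = -7 - 77/(66 + o))
-47646 - Y(203, 189) = -47646 - 7*(-77 - 1*189)/(66 + 189) = -47646 - 7*(-77 - 189)/255 = -47646 - 7*(-266)/255 = -47646 - 1*(-1862/255) = -47646 + 1862/255 = -12147868/255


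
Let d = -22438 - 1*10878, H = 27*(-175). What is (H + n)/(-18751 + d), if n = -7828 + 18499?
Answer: -5946/52067 ≈ -0.11420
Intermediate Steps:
H = -4725
d = -33316 (d = -22438 - 10878 = -33316)
n = 10671
(H + n)/(-18751 + d) = (-4725 + 10671)/(-18751 - 33316) = 5946/(-52067) = 5946*(-1/52067) = -5946/52067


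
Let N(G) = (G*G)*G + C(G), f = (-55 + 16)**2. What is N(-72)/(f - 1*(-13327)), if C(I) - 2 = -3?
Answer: -373249/14848 ≈ -25.138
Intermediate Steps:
C(I) = -1 (C(I) = 2 - 3 = -1)
f = 1521 (f = (-39)**2 = 1521)
N(G) = -1 + G**3 (N(G) = (G*G)*G - 1 = G**2*G - 1 = G**3 - 1 = -1 + G**3)
N(-72)/(f - 1*(-13327)) = (-1 + (-72)**3)/(1521 - 1*(-13327)) = (-1 - 373248)/(1521 + 13327) = -373249/14848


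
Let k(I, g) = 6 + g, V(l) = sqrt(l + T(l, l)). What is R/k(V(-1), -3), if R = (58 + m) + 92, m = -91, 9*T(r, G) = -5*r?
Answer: 59/3 ≈ 19.667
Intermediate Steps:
T(r, G) = -5*r/9 (T(r, G) = (-5*r)/9 = -5*r/9)
V(l) = 2*sqrt(l)/3 (V(l) = sqrt(l - 5*l/9) = sqrt(4*l/9) = 2*sqrt(l)/3)
R = 59 (R = (58 - 91) + 92 = -33 + 92 = 59)
R/k(V(-1), -3) = 59/(6 - 3) = 59/3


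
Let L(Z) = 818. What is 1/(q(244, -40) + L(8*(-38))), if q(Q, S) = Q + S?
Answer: 1/1022 ≈ 0.00097847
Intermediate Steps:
1/(q(244, -40) + L(8*(-38))) = 1/((244 - 40) + 818) = 1/(204 + 818) = 1/1022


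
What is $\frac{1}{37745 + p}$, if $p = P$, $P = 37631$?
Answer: $\frac{1}{75376} \approx 1.3267 \cdot 10^{-5}$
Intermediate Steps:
$p = 37631$
$\frac{1}{37745 + p} = \frac{1}{37745 + 37631} = \frac{1}{75376}$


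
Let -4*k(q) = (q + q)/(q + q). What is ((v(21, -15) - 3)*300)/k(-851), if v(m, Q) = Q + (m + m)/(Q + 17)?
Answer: -3600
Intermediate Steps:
v(m, Q) = Q + 2*m/(17 + Q) (v(m, Q) = Q + (2*m)/(17 + Q) = Q + 2*m/(17 + Q))
k(q) = -¼ (k(q) = -(q + q)/(4*(q + q)) = -2*q/(4*(2*q)) = -2*q*1/(2*q)/4 = -¼*1 = -¼)
((v(21, -15) - 3)*300)/k(-851) = ((((-15)² + 2*21 + 17*(-15))/(17 - 15) - 3)*300)/(-¼) = (((225 + 42 - 255)/2 - 3)*300)*(-4) = (((½)*12 - 3)*300)*(-4) = ((6 - 3)*300)*(-4) = (3*300)*(-4) = 900*(-4) = -3600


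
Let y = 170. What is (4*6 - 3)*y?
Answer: 3570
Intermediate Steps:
(4*6 - 3)*y = (4*6 - 3)*170 = (24 - 3)*170 = 21*170 = 3570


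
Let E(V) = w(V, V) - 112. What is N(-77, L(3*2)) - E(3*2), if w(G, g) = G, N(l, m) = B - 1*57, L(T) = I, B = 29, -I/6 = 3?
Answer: 78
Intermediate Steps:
I = -18 (I = -6*3 = -18)
L(T) = -18
N(l, m) = -28 (N(l, m) = 29 - 1*57 = 29 - 57 = -28)
E(V) = -112 + V (E(V) = V - 112 = -112 + V)
N(-77, L(3*2)) - E(3*2) = -28 - (-112 + 3*2) = -28 - (-112 + 6) = -28 - 1*(-106) = -28 + 106 = 78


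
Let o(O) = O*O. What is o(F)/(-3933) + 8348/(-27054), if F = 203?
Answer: -63761165/5911299 ≈ -10.786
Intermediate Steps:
o(O) = O²
o(F)/(-3933) + 8348/(-27054) = 203²/(-3933) + 8348/(-27054) = 41209*(-1/3933) + 8348*(-1/27054) = -41209/3933 - 4174/13527 = -63761165/5911299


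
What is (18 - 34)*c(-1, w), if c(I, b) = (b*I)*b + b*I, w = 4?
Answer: 320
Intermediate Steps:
c(I, b) = I*b + I*b**2 (c(I, b) = (I*b)*b + I*b = I*b**2 + I*b = I*b + I*b**2)
(18 - 34)*c(-1, w) = (18 - 34)*(-1*4*(1 + 4)) = -(-16)*4*5 = -16*(-20) = 320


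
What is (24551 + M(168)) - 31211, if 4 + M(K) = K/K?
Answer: -6663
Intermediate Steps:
M(K) = -3 (M(K) = -4 + K/K = -4 + 1 = -3)
(24551 + M(168)) - 31211 = (24551 - 3) - 31211 = 24548 - 31211 = -6663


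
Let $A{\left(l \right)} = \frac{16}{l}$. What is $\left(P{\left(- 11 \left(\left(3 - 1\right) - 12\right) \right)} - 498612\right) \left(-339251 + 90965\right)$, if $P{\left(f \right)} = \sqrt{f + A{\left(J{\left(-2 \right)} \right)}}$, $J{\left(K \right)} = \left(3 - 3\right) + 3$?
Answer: $123798379032 - 82762 \sqrt{1038} \approx 1.238 \cdot 10^{11}$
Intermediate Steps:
$J{\left(K \right)} = 3$ ($J{\left(K \right)} = 0 + 3 = 3$)
$P{\left(f \right)} = \sqrt{\frac{16}{3} + f}$ ($P{\left(f \right)} = \sqrt{f + \frac{16}{3}} = \sqrt{\frac{16}{3} + f}$)
$\left(P{\left(- 11 \left(\left(3 - 1\right) - 12\right) \right)} - 498612\right) \left(-339251 + 90965\right) = \left(\frac{\sqrt{48 + 9 \left(- 11 \left(\left(3 - 1\right) - 12\right)\right)}}{3} - 498612\right) \left(-339251 + 90965\right) = \left(\frac{\sqrt{48 + 9 \left(- 11 \left(\left(3 - 1\right) - 12\right)\right)}}{3} - 498612\right) \left(-248286\right) = \left(\frac{\sqrt{48 + 9 \left(- 11 \left(2 - 12\right)\right)}}{3} - 498612\right) \left(-248286\right) = \left(\frac{\sqrt{48 + 9 \left(\left(-11\right) \left(-10\right)\right)}}{3} - 498612\right) \left(-248286\right) = \left(\frac{\sqrt{48 + 9 \cdot 110}}{3} - 498612\right) \left(-248286\right) = \left(\frac{\sqrt{48 + 990}}{3} - 498612\right) \left(-248286\right) = \left(\frac{\sqrt{1038}}{3} - 498612\right) \left(-248286\right) = \left(-498612 + \frac{\sqrt{1038}}{3}\right) \left(-248286\right) = 123798379032 - 82762 \sqrt{1038}$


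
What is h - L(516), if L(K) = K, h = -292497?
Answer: -293013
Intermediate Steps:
h - L(516) = -292497 - 1*516 = -292497 - 516 = -293013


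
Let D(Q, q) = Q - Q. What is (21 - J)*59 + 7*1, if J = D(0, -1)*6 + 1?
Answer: 1187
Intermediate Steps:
D(Q, q) = 0
J = 1 (J = 0*6 + 1 = 0 + 1 = 1)
(21 - J)*59 + 7*1 = (21 - 1*1)*59 + 7*1 = (21 - 1)*59 + 7 = 20*59 + 7 = 1180 + 7 = 1187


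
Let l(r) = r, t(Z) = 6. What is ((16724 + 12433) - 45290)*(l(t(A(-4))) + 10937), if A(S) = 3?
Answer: -176543419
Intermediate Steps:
((16724 + 12433) - 45290)*(l(t(A(-4))) + 10937) = ((16724 + 12433) - 45290)*(6 + 10937) = (29157 - 45290)*10943 = -16133*10943 = -176543419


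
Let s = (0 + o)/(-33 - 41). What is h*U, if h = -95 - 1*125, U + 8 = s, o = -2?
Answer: 64900/37 ≈ 1754.1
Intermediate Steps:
s = 1/37 (s = (0 - 2)/(-33 - 41) = -2/(-74) = -2*(-1/74) = 1/37 ≈ 0.027027)
U = -295/37 (U = -8 + 1/37 = -295/37 ≈ -7.9730)
h = -220 (h = -95 - 125 = -220)
h*U = -220*(-295/37) = 64900/37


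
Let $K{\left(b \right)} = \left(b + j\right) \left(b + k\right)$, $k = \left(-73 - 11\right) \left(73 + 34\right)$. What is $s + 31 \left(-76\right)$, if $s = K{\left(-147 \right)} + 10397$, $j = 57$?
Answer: $830191$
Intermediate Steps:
$k = -8988$ ($k = \left(-84\right) 107 = -8988$)
$K{\left(b \right)} = \left(-8988 + b\right) \left(57 + b\right)$ ($K{\left(b \right)} = \left(b + 57\right) \left(b - 8988\right) = \left(57 + b\right) \left(-8988 + b\right) = \left(-8988 + b\right) \left(57 + b\right)$)
$s = 832547$ ($s = \left(-512316 + \left(-147\right)^{2} - -1312857\right) + 10397 = \left(-512316 + 21609 + 1312857\right) + 10397 = 822150 + 10397 = 832547$)
$s + 31 \left(-76\right) = 832547 + 31 \left(-76\right) = 832547 - 2356 = 830191$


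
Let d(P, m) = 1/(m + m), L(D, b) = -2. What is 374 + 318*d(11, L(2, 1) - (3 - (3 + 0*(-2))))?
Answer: 589/2 ≈ 294.50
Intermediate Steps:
d(P, m) = 1/(2*m)
374 + 318*d(11, L(2, 1) - (3 - (3 + 0*(-2)))) = 374 + 318*(1/(2*(-2 - (3 - (3 + 0*(-2)))))) = 374 + 318*(1/(2*(-2 - (3 - (3 + 0))))) = 374 + 318*(1/(2*(-2 - (3 - 1*3)))) = 374 + 318*(1/(2*(-2 - (3 - 3)))) = 374 + 318*(1/(2*(-2 - 1*0))) = 374 + 318*(1/(2*(-2 + 0))) = 374 + 318*((½)/(-2)) = 374 + 318*((½)*(-½)) = 374 + 318*(-¼) = 374 - 159/2 = 589/2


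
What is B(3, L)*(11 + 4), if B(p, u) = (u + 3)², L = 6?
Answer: 1215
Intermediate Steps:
B(p, u) = (3 + u)²
B(3, L)*(11 + 4) = (3 + 6)²*(11 + 4) = 9²*15 = 81*15 = 1215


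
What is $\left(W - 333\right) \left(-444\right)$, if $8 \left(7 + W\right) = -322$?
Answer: $168831$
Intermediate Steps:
$W = - \frac{189}{4}$ ($W = -7 + \frac{1}{8} \left(-322\right) = -7 - \frac{161}{4} = - \frac{189}{4} \approx -47.25$)
$\left(W - 333\right) \left(-444\right) = \left(- \frac{189}{4} - 333\right) \left(-444\right) = \left(- \frac{1521}{4}\right) \left(-444\right) = 168831$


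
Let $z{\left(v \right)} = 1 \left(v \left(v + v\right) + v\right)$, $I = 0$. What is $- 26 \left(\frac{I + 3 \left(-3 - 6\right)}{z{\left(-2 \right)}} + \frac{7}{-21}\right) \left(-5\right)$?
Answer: $- \frac{1885}{3} \approx -628.33$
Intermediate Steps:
$z{\left(v \right)} = v + 2 v^{2}$ ($z{\left(v \right)} = 1 \left(v 2 v + v\right) = 1 \left(2 v^{2} + v\right) = 1 \left(v + 2 v^{2}\right) = v + 2 v^{2}$)
$- 26 \left(\frac{I + 3 \left(-3 - 6\right)}{z{\left(-2 \right)}} + \frac{7}{-21}\right) \left(-5\right) = - 26 \left(\frac{0 + 3 \left(-3 - 6\right)}{\left(-2\right) \left(1 + 2 \left(-2\right)\right)} + \frac{7}{-21}\right) \left(-5\right) = - 26 \left(\frac{0 + 3 \left(-3 - 6\right)}{\left(-2\right) \left(1 - 4\right)} + 7 \left(- \frac{1}{21}\right)\right) \left(-5\right) = - 26 \left(\frac{0 + 3 \left(-9\right)}{\left(-2\right) \left(-3\right)} - \frac{1}{3}\right) \left(-5\right) = - 26 \left(\frac{0 - 27}{6} - \frac{1}{3}\right) \left(-5\right) = - 26 \left(\left(-27\right) \frac{1}{6} - \frac{1}{3}\right) \left(-5\right) = - 26 \left(- \frac{9}{2} - \frac{1}{3}\right) \left(-5\right) = \left(-26\right) \left(- \frac{29}{6}\right) \left(-5\right) = \frac{377}{3} \left(-5\right) = - \frac{1885}{3}$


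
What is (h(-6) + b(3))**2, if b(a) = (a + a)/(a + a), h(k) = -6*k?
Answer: 1369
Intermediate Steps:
b(a) = 1 (b(a) = (2*a)/((2*a)) = (2*a)*(1/(2*a)) = 1)
(h(-6) + b(3))**2 = (-6*(-6) + 1)**2 = (36 + 1)**2 = 37**2 = 1369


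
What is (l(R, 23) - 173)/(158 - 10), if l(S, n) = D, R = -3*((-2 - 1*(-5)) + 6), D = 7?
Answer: -83/74 ≈ -1.1216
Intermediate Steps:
R = -27 (R = -3*((-2 + 5) + 6) = -3*(3 + 6) = -3*9 = -27)
l(S, n) = 7
(l(R, 23) - 173)/(158 - 10) = (7 - 173)/(158 - 10) = -166/148 = -166*1/148 = -83/74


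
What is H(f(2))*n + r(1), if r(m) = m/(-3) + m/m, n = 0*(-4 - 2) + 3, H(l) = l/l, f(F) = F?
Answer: 11/3 ≈ 3.6667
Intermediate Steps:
H(l) = 1
n = 3 (n = 0*(-6) + 3 = 0 + 3 = 3)
r(m) = 1 - m/3 (r(m) = m*(-⅓) + 1 = -m/3 + 1 = 1 - m/3)
H(f(2))*n + r(1) = 1*3 + (1 - ⅓*1) = 3 + (1 - ⅓) = 3 + ⅔ = 11/3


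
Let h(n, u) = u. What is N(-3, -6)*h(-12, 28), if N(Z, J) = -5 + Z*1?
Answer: -224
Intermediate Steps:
N(Z, J) = -5 + Z
N(-3, -6)*h(-12, 28) = (-5 - 3)*28 = -8*28 = -224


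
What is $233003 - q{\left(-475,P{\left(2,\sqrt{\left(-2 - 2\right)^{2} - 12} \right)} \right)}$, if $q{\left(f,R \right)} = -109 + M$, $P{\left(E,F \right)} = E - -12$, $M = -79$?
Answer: $233191$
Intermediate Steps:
$P{\left(E,F \right)} = 12 + E$ ($P{\left(E,F \right)} = E + 12 = 12 + E$)
$q{\left(f,R \right)} = -188$ ($q{\left(f,R \right)} = -109 - 79 = -188$)
$233003 - q{\left(-475,P{\left(2,\sqrt{\left(-2 - 2\right)^{2} - 12} \right)} \right)} = 233003 - -188 = 233003 + 188 = 233191$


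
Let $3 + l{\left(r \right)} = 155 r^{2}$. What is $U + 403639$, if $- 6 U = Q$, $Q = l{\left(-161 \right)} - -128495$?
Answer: $- \frac{1724413}{6} \approx -2.874 \cdot 10^{5}$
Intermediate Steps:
$l{\left(r \right)} = -3 + 155 r^{2}$
$Q = 4146247$ ($Q = \left(-3 + 155 \left(-161\right)^{2}\right) - -128495 = \left(-3 + 155 \cdot 25921\right) + 128495 = \left(-3 + 4017755\right) + 128495 = 4017752 + 128495 = 4146247$)
$U = - \frac{4146247}{6}$ ($U = \left(- \frac{1}{6}\right) 4146247 = - \frac{4146247}{6} \approx -6.9104 \cdot 10^{5}$)
$U + 403639 = - \frac{4146247}{6} + 403639 = - \frac{1724413}{6}$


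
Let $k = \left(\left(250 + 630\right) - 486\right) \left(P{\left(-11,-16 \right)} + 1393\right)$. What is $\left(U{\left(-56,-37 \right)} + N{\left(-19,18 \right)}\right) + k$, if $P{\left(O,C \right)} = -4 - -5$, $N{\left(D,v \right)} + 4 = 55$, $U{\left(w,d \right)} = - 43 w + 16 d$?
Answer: $551103$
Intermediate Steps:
$N{\left(D,v \right)} = 51$ ($N{\left(D,v \right)} = -4 + 55 = 51$)
$P{\left(O,C \right)} = 1$ ($P{\left(O,C \right)} = -4 + 5 = 1$)
$k = 549236$ ($k = \left(\left(250 + 630\right) - 486\right) \left(1 + 1393\right) = \left(880 - 486\right) 1394 = 394 \cdot 1394 = 549236$)
$\left(U{\left(-56,-37 \right)} + N{\left(-19,18 \right)}\right) + k = \left(\left(\left(-43\right) \left(-56\right) + 16 \left(-37\right)\right) + 51\right) + 549236 = \left(\left(2408 - 592\right) + 51\right) + 549236 = \left(1816 + 51\right) + 549236 = 1867 + 549236 = 551103$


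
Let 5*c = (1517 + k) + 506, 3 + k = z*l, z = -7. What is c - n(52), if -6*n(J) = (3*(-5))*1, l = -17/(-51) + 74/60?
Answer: 29948/75 ≈ 399.31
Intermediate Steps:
l = 47/30 (l = -17*(-1/51) + 74*(1/60) = ⅓ + 37/30 = 47/30 ≈ 1.5667)
k = -419/30 (k = -3 - 7*47/30 = -3 - 329/30 = -419/30 ≈ -13.967)
n(J) = 5/2 (n(J) = -3*(-5)/6 = -(-5)/2 = -⅙*(-15) = 5/2)
c = 60271/150 (c = ((1517 - 419/30) + 506)/5 = (45091/30 + 506)/5 = (⅕)*(60271/30) = 60271/150 ≈ 401.81)
c - n(52) = 60271/150 - 1*5/2 = 60271/150 - 5/2 = 29948/75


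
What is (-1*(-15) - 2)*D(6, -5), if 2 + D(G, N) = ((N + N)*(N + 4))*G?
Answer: 754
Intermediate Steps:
D(G, N) = -2 + 2*G*N*(4 + N) (D(G, N) = -2 + ((N + N)*(N + 4))*G = -2 + ((2*N)*(4 + N))*G = -2 + (2*N*(4 + N))*G = -2 + 2*G*N*(4 + N))
(-1*(-15) - 2)*D(6, -5) = (-1*(-15) - 2)*(-2 + 2*6*(-5)² + 8*6*(-5)) = (15 - 2)*(-2 + 2*6*25 - 240) = 13*(-2 + 300 - 240) = 13*58 = 754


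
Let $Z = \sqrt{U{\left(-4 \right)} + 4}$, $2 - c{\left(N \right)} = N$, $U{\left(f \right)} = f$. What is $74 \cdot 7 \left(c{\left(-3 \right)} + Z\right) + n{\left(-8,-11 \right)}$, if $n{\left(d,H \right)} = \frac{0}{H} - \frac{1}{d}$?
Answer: $\frac{20721}{8} \approx 2590.1$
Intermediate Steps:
$c{\left(N \right)} = 2 - N$
$n{\left(d,H \right)} = - \frac{1}{d}$ ($n{\left(d,H \right)} = 0 - \frac{1}{d} = - \frac{1}{d}$)
$Z = 0$ ($Z = \sqrt{-4 + 4} = \sqrt{0} = 0$)
$74 \cdot 7 \left(c{\left(-3 \right)} + Z\right) + n{\left(-8,-11 \right)} = 74 \cdot 7 \left(\left(2 - -3\right) + 0\right) - \frac{1}{-8} = 74 \cdot 7 \left(\left(2 + 3\right) + 0\right) - - \frac{1}{8} = 74 \cdot 7 \left(5 + 0\right) + \frac{1}{8} = 74 \cdot 7 \cdot 5 + \frac{1}{8} = 74 \cdot 35 + \frac{1}{8} = 2590 + \frac{1}{8} = \frac{20721}{8}$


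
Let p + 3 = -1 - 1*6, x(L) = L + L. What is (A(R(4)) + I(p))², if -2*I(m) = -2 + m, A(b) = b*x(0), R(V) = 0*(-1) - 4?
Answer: 36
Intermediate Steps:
x(L) = 2*L
R(V) = -4 (R(V) = 0 - 4 = -4)
p = -10 (p = -3 + (-1 - 1*6) = -3 + (-1 - 6) = -3 - 7 = -10)
A(b) = 0 (A(b) = b*(2*0) = b*0 = 0)
I(m) = 1 - m/2 (I(m) = -(-2 + m)/2 = 1 - m/2)
(A(R(4)) + I(p))² = (0 + (1 - ½*(-10)))² = (0 + (1 + 5))² = (0 + 6)² = 6² = 36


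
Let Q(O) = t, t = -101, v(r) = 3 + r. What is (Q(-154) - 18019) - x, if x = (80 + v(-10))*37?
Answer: -20821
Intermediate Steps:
Q(O) = -101
x = 2701 (x = (80 + (3 - 10))*37 = (80 - 7)*37 = 73*37 = 2701)
(Q(-154) - 18019) - x = (-101 - 18019) - 1*2701 = -18120 - 2701 = -20821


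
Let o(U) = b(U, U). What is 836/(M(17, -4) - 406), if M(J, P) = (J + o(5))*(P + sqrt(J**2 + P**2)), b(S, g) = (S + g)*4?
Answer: 530024/588989 + 47652*sqrt(305)/588989 ≈ 2.3128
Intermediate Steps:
b(S, g) = 4*S + 4*g
o(U) = 8*U (o(U) = 4*U + 4*U = 8*U)
M(J, P) = (40 + J)*(P + sqrt(J**2 + P**2)) (M(J, P) = (J + 8*5)*(P + sqrt(J**2 + P**2)) = (J + 40)*(P + sqrt(J**2 + P**2)) = (40 + J)*(P + sqrt(J**2 + P**2)))
836/(M(17, -4) - 406) = 836/((40*(-4) + 40*sqrt(17**2 + (-4)**2) + 17*(-4) + 17*sqrt(17**2 + (-4)**2)) - 406) = 836/((-160 + 40*sqrt(289 + 16) - 68 + 17*sqrt(289 + 16)) - 406) = 836/((-160 + 40*sqrt(305) - 68 + 17*sqrt(305)) - 406) = 836/((-228 + 57*sqrt(305)) - 406) = 836/(-634 + 57*sqrt(305))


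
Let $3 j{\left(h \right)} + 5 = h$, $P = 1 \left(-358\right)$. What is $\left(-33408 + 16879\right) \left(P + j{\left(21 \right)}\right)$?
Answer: $\frac{17487682}{3} \approx 5.8292 \cdot 10^{6}$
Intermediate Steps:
$P = -358$
$j{\left(h \right)} = - \frac{5}{3} + \frac{h}{3}$
$\left(-33408 + 16879\right) \left(P + j{\left(21 \right)}\right) = \left(-33408 + 16879\right) \left(-358 + \left(- \frac{5}{3} + \frac{1}{3} \cdot 21\right)\right) = - 16529 \left(-358 + \left(- \frac{5}{3} + 7\right)\right) = - 16529 \left(-358 + \frac{16}{3}\right) = \left(-16529\right) \left(- \frac{1058}{3}\right) = \frac{17487682}{3}$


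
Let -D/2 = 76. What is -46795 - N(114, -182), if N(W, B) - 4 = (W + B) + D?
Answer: -46579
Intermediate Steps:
D = -152 (D = -2*76 = -152)
N(W, B) = -148 + B + W (N(W, B) = 4 + ((W + B) - 152) = 4 + ((B + W) - 152) = 4 + (-152 + B + W) = -148 + B + W)
-46795 - N(114, -182) = -46795 - (-148 - 182 + 114) = -46795 - 1*(-216) = -46795 + 216 = -46579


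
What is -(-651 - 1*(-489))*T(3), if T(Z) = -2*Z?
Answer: -972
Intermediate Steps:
-(-651 - 1*(-489))*T(3) = -(-651 - 1*(-489))*(-2*3) = -(-651 + 489)*(-6) = -(-162)*(-6) = -1*972 = -972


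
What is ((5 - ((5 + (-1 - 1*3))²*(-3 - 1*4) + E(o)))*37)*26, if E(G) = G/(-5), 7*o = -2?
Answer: 402116/35 ≈ 11489.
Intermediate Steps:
o = -2/7 (o = (⅐)*(-2) = -2/7 ≈ -0.28571)
E(G) = -G/5 (E(G) = G*(-⅕) = -G/5)
((5 - ((5 + (-1 - 1*3))²*(-3 - 1*4) + E(o)))*37)*26 = ((5 - ((5 + (-1 - 1*3))²*(-3 - 1*4) - ⅕*(-2/7)))*37)*26 = ((5 - ((5 + (-1 - 3))²*(-3 - 4) + 2/35))*37)*26 = ((5 - ((5 - 4)²*(-7) + 2/35))*37)*26 = ((5 - (1²*(-7) + 2/35))*37)*26 = ((5 - (1*(-7) + 2/35))*37)*26 = ((5 - (-7 + 2/35))*37)*26 = ((5 - 1*(-243/35))*37)*26 = ((5 + 243/35)*37)*26 = ((418/35)*37)*26 = (15466/35)*26 = 402116/35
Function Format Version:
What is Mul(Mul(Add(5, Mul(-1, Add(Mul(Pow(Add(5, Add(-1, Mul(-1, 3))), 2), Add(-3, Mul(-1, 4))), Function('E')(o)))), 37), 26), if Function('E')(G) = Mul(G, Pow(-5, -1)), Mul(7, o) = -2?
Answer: Rational(402116, 35) ≈ 11489.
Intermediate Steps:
o = Rational(-2, 7) (o = Mul(Rational(1, 7), -2) = Rational(-2, 7) ≈ -0.28571)
Function('E')(G) = Mul(Rational(-1, 5), G) (Function('E')(G) = Mul(G, Rational(-1, 5)) = Mul(Rational(-1, 5), G))
Mul(Mul(Add(5, Mul(-1, Add(Mul(Pow(Add(5, Add(-1, Mul(-1, 3))), 2), Add(-3, Mul(-1, 4))), Function('E')(o)))), 37), 26) = Mul(Mul(Add(5, Mul(-1, Add(Mul(Pow(Add(5, Add(-1, Mul(-1, 3))), 2), Add(-3, Mul(-1, 4))), Mul(Rational(-1, 5), Rational(-2, 7))))), 37), 26) = Mul(Mul(Add(5, Mul(-1, Add(Mul(Pow(Add(5, Add(-1, -3)), 2), Add(-3, -4)), Rational(2, 35)))), 37), 26) = Mul(Mul(Add(5, Mul(-1, Add(Mul(Pow(Add(5, -4), 2), -7), Rational(2, 35)))), 37), 26) = Mul(Mul(Add(5, Mul(-1, Add(Mul(Pow(1, 2), -7), Rational(2, 35)))), 37), 26) = Mul(Mul(Add(5, Mul(-1, Add(Mul(1, -7), Rational(2, 35)))), 37), 26) = Mul(Mul(Add(5, Mul(-1, Add(-7, Rational(2, 35)))), 37), 26) = Mul(Mul(Add(5, Mul(-1, Rational(-243, 35))), 37), 26) = Mul(Mul(Add(5, Rational(243, 35)), 37), 26) = Mul(Mul(Rational(418, 35), 37), 26) = Mul(Rational(15466, 35), 26) = Rational(402116, 35)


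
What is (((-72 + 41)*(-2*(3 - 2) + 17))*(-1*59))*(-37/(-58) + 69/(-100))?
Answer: -828537/580 ≈ -1428.5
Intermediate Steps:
(((-72 + 41)*(-2*(3 - 2) + 17))*(-1*59))*(-37/(-58) + 69/(-100)) = (-31*(-2*1 + 17)*(-59))*(-37*(-1/58) + 69*(-1/100)) = (-31*(-2 + 17)*(-59))*(37/58 - 69/100) = (-31*15*(-59))*(-151/2900) = -465*(-59)*(-151/2900) = 27435*(-151/2900) = -828537/580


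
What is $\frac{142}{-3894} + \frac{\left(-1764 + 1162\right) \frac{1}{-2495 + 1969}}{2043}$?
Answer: $- \frac{12520964}{348713541} \approx -0.035906$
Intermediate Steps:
$\frac{142}{-3894} + \frac{\left(-1764 + 1162\right) \frac{1}{-2495 + 1969}}{2043} = 142 \left(- \frac{1}{3894}\right) + - \frac{602}{-526} \cdot \frac{1}{2043} = - \frac{71}{1947} + \left(-602\right) \left(- \frac{1}{526}\right) \frac{1}{2043} = - \frac{71}{1947} + \frac{301}{263} \cdot \frac{1}{2043} = - \frac{71}{1947} + \frac{301}{537309} = - \frac{12520964}{348713541}$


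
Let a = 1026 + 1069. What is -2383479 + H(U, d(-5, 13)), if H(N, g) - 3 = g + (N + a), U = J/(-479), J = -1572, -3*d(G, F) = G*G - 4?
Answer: -1140683280/479 ≈ -2.3814e+6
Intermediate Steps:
a = 2095
d(G, F) = 4/3 - G²/3 (d(G, F) = -(G*G - 4)/3 = -(G² - 4)/3 = -(-4 + G²)/3 = 4/3 - G²/3)
U = 1572/479 (U = -1572/(-479) = -1572*(-1/479) = 1572/479 ≈ 3.2818)
H(N, g) = 2098 + N + g (H(N, g) = 3 + (g + (N + 2095)) = 3 + (g + (2095 + N)) = 3 + (2095 + N + g) = 2098 + N + g)
-2383479 + H(U, d(-5, 13)) = -2383479 + (2098 + 1572/479 + (4/3 - ⅓*(-5)²)) = -2383479 + (2098 + 1572/479 + (4/3 - ⅓*25)) = -2383479 + (2098 + 1572/479 + (4/3 - 25/3)) = -2383479 + (2098 + 1572/479 - 7) = -2383479 + 1003161/479 = -1140683280/479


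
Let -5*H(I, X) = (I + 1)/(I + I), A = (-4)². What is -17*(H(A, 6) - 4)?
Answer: 11169/160 ≈ 69.806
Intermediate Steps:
A = 16
H(I, X) = -(1 + I)/(10*I) (H(I, X) = -(I + 1)/(5*(I + I)) = -(1 + I)/(5*(2*I)) = -(1 + I)*1/(2*I)/5 = -(1 + I)/(10*I))
-17*(H(A, 6) - 4) = -17*((⅒)*(-1 - 1*16)/16 - 4) = -17*((⅒)*(1/16)*(-1 - 16) - 4) = -17*((⅒)*(1/16)*(-17) - 4) = -17*(-17/160 - 4) = -17*(-657/160) = 11169/160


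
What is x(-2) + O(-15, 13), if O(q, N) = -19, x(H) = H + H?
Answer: -23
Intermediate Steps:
x(H) = 2*H
x(-2) + O(-15, 13) = 2*(-2) - 19 = -4 - 19 = -23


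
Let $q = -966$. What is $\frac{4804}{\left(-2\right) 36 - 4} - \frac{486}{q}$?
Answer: $- \frac{191822}{3059} \approx -62.707$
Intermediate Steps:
$\frac{4804}{\left(-2\right) 36 - 4} - \frac{486}{q} = \frac{4804}{\left(-2\right) 36 - 4} - \frac{486}{-966} = \frac{4804}{-72 - 4} - - \frac{81}{161} = \frac{4804}{-76} + \frac{81}{161} = 4804 \left(- \frac{1}{76}\right) + \frac{81}{161} = - \frac{1201}{19} + \frac{81}{161} = - \frac{191822}{3059}$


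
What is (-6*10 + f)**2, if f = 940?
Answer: 774400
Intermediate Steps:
(-6*10 + f)**2 = (-6*10 + 940)**2 = (-60 + 940)**2 = 880**2 = 774400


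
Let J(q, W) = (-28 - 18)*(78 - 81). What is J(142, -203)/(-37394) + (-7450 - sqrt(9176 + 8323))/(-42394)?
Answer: 68183732/396320309 + sqrt(17499)/42394 ≈ 0.17516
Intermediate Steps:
J(q, W) = 138 (J(q, W) = -46*(-3) = 138)
J(142, -203)/(-37394) + (-7450 - sqrt(9176 + 8323))/(-42394) = 138/(-37394) + (-7450 - sqrt(9176 + 8323))/(-42394) = 138*(-1/37394) + (-7450 - sqrt(17499))*(-1/42394) = -69/18697 + (3725/21197 + sqrt(17499)/42394) = 68183732/396320309 + sqrt(17499)/42394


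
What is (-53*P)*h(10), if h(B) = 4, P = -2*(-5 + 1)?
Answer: -1696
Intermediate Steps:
P = 8 (P = -2*(-4) = 8)
(-53*P)*h(10) = -53*8*4 = -424*4 = -1696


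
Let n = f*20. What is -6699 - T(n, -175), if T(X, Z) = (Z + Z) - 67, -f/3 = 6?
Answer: -6282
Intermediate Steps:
f = -18 (f = -3*6 = -18)
n = -360 (n = -18*20 = -360)
T(X, Z) = -67 + 2*Z (T(X, Z) = 2*Z - 67 = -67 + 2*Z)
-6699 - T(n, -175) = -6699 - (-67 + 2*(-175)) = -6699 - (-67 - 350) = -6699 - 1*(-417) = -6699 + 417 = -6282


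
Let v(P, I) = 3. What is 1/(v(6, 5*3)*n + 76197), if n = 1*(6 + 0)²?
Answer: 1/76305 ≈ 1.3105e-5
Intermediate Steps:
n = 36 (n = 1*6² = 1*36 = 36)
1/(v(6, 5*3)*n + 76197) = 1/(3*36 + 76197) = 1/(108 + 76197) = 1/76305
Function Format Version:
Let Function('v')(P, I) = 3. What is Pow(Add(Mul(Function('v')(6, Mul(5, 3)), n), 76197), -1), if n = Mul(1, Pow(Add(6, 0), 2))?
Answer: Rational(1, 76305) ≈ 1.3105e-5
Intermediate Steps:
n = 36 (n = Mul(1, Pow(6, 2)) = Mul(1, 36) = 36)
Pow(Add(Mul(Function('v')(6, Mul(5, 3)), n), 76197), -1) = Pow(Add(Mul(3, 36), 76197), -1) = Pow(Add(108, 76197), -1) = Pow(76305, -1) = Rational(1, 76305)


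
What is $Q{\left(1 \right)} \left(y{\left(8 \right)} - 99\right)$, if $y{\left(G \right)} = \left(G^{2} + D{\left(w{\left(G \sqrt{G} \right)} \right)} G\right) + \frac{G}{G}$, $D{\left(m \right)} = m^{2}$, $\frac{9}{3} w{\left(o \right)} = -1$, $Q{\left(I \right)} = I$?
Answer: $- \frac{298}{9} \approx -33.111$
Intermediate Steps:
$w{\left(o \right)} = - \frac{1}{3}$ ($w{\left(o \right)} = \frac{1}{3} \left(-1\right) = - \frac{1}{3}$)
$y{\left(G \right)} = 1 + G^{2} + \frac{G}{9}$ ($y{\left(G \right)} = \left(G^{2} + \left(- \frac{1}{3}\right)^{2} G\right) + \frac{G}{G} = \left(G^{2} + \frac{G}{9}\right) + 1 = 1 + G^{2} + \frac{G}{9}$)
$Q{\left(1 \right)} \left(y{\left(8 \right)} - 99\right) = 1 \left(\left(1 + 8^{2} + \frac{1}{9} \cdot 8\right) - 99\right) = 1 \left(\left(1 + 64 + \frac{8}{9}\right) - 99\right) = 1 \left(\frac{593}{9} - 99\right) = 1 \left(- \frac{298}{9}\right) = - \frac{298}{9}$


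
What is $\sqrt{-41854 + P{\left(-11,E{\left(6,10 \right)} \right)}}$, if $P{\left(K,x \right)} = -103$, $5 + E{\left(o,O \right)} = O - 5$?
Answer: $i \sqrt{41957} \approx 204.83 i$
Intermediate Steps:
$E{\left(o,O \right)} = -10 + O$ ($E{\left(o,O \right)} = -5 + \left(O - 5\right) = -5 + \left(-5 + O\right) = -10 + O$)
$\sqrt{-41854 + P{\left(-11,E{\left(6,10 \right)} \right)}} = \sqrt{-41854 - 103} = \sqrt{-41957} = i \sqrt{41957}$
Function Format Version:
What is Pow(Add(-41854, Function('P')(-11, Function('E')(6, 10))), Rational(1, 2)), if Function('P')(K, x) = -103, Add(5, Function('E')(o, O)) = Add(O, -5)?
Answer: Mul(I, Pow(41957, Rational(1, 2))) ≈ Mul(204.83, I)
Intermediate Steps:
Function('E')(o, O) = Add(-10, O) (Function('E')(o, O) = Add(-5, Add(O, -5)) = Add(-5, Add(-5, O)) = Add(-10, O))
Pow(Add(-41854, Function('P')(-11, Function('E')(6, 10))), Rational(1, 2)) = Pow(Add(-41854, -103), Rational(1, 2)) = Pow(-41957, Rational(1, 2)) = Mul(I, Pow(41957, Rational(1, 2)))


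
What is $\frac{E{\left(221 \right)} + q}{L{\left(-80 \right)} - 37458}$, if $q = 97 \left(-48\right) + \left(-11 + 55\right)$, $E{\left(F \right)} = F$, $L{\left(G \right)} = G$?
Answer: $\frac{4391}{37538} \approx 0.11697$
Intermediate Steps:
$q = -4612$ ($q = -4656 + 44 = -4612$)
$\frac{E{\left(221 \right)} + q}{L{\left(-80 \right)} - 37458} = \frac{221 - 4612}{-80 - 37458} = - \frac{4391}{-80 - 37458} = - \frac{4391}{-37538} = \left(-4391\right) \left(- \frac{1}{37538}\right) = \frac{4391}{37538}$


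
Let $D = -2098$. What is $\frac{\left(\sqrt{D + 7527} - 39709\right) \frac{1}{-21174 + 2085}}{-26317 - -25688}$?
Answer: $- \frac{39709}{12006981} + \frac{\sqrt{5429}}{12006981} \approx -0.003301$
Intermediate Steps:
$\frac{\left(\sqrt{D + 7527} - 39709\right) \frac{1}{-21174 + 2085}}{-26317 - -25688} = \frac{\left(\sqrt{-2098 + 7527} - 39709\right) \frac{1}{-21174 + 2085}}{-26317 - -25688} = \frac{\left(\sqrt{5429} - 39709\right) \frac{1}{-19089}}{-26317 + 25688} = \frac{\left(-39709 + \sqrt{5429}\right) \left(- \frac{1}{19089}\right)}{-629} = \left(\frac{39709}{19089} - \frac{\sqrt{5429}}{19089}\right) \left(- \frac{1}{629}\right) = - \frac{39709}{12006981} + \frac{\sqrt{5429}}{12006981}$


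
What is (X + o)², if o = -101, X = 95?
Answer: 36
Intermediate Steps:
(X + o)² = (95 - 101)² = (-6)² = 36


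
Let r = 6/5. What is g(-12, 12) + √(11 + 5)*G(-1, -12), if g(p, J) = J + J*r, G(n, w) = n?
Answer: 112/5 ≈ 22.400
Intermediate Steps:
r = 6/5 (r = 6*(⅕) = 6/5 ≈ 1.2000)
g(p, J) = 11*J/5 (g(p, J) = J + J*(6/5) = J + 6*J/5 = 11*J/5)
g(-12, 12) + √(11 + 5)*G(-1, -12) = (11/5)*12 + √(11 + 5)*(-1) = 132/5 + √16*(-1) = 132/5 + 4*(-1) = 132/5 - 4 = 112/5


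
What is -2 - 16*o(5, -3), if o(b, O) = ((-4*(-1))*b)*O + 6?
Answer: 862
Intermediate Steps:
o(b, O) = 6 + 4*O*b (o(b, O) = (4*b)*O + 6 = 4*O*b + 6 = 6 + 4*O*b)
-2 - 16*o(5, -3) = -2 - 16*(6 + 4*(-3)*5) = -2 - 16*(6 - 60) = -2 - 16*(-54) = -2 + 864 = 862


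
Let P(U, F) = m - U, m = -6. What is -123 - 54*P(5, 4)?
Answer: 471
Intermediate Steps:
P(U, F) = -6 - U
-123 - 54*P(5, 4) = -123 - 54*(-6 - 1*5) = -123 - 54*(-6 - 5) = -123 - 54*(-11) = -123 + 594 = 471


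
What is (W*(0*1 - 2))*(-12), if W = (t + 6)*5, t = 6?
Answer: 1440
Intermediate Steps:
W = 60 (W = (6 + 6)*5 = 12*5 = 60)
(W*(0*1 - 2))*(-12) = (60*(0*1 - 2))*(-12) = (60*(0 - 2))*(-12) = (60*(-2))*(-12) = -120*(-12) = 1440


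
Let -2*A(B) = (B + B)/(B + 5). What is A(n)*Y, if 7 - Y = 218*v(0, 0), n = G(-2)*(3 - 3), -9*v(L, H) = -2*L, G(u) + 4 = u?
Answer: 0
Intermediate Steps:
G(u) = -4 + u
v(L, H) = 2*L/9 (v(L, H) = -(-2)*L/9 = 2*L/9)
n = 0 (n = (-4 - 2)*(3 - 3) = -6*0 = 0)
Y = 7 (Y = 7 - 218*(2/9)*0 = 7 - 218*0 = 7 - 1*0 = 7 + 0 = 7)
A(B) = -B/(5 + B) (A(B) = -(B + B)/(2*(B + 5)) = -2*B/(2*(5 + B)) = -B/(5 + B))
A(n)*Y = -1*0/(5 + 0)*7 = -1*0/5*7 = -1*0*⅕*7 = 0*7 = 0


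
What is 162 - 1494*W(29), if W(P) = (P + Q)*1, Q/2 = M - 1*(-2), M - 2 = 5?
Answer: -70056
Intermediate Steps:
M = 7 (M = 2 + 5 = 7)
Q = 18 (Q = 2*(7 - 1*(-2)) = 2*(7 + 2) = 2*9 = 18)
W(P) = 18 + P (W(P) = (P + 18)*1 = (18 + P)*1 = 18 + P)
162 - 1494*W(29) = 162 - 1494*(18 + 29) = 162 - 1494*47 = 162 - 70218 = -70056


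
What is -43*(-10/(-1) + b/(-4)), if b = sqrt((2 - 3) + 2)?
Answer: -1677/4 ≈ -419.25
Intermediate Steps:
b = 1 (b = sqrt(-1 + 2) = sqrt(1) = 1)
-43*(-10/(-1) + b/(-4)) = -43*(-10/(-1) + 1/(-4)) = -43*(-10*(-1) + 1*(-1/4)) = -43*(10 - 1/4) = -43*39/4 = -1677/4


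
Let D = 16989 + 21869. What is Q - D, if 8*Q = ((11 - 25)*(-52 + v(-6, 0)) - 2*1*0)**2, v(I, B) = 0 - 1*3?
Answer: 70509/2 ≈ 35255.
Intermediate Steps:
v(I, B) = -3 (v(I, B) = 0 - 3 = -3)
D = 38858
Q = 148225/2 (Q = ((11 - 25)*(-52 - 3) - 2*1*0)**2/8 = (-14*(-55) - 2*0)**2/8 = (770 + 0)**2/8 = (1/8)*770**2 = (1/8)*592900 = 148225/2 ≈ 74113.)
Q - D = 148225/2 - 1*38858 = 148225/2 - 38858 = 70509/2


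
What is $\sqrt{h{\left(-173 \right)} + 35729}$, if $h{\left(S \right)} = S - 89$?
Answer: $\sqrt{35467} \approx 188.33$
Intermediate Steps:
$h{\left(S \right)} = -89 + S$ ($h{\left(S \right)} = S - 89 = -89 + S$)
$\sqrt{h{\left(-173 \right)} + 35729} = \sqrt{\left(-89 - 173\right) + 35729} = \sqrt{-262 + 35729} = \sqrt{35467}$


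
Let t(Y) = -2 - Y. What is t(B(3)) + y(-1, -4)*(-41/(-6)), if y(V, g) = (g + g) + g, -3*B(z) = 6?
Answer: -82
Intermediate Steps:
B(z) = -2 (B(z) = -1/3*6 = -2)
y(V, g) = 3*g (y(V, g) = 2*g + g = 3*g)
t(B(3)) + y(-1, -4)*(-41/(-6)) = (-2 - 1*(-2)) + (3*(-4))*(-41/(-6)) = (-2 + 2) - (-492)*(-1)/6 = 0 - 12*41/6 = 0 - 82 = -82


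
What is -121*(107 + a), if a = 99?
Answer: -24926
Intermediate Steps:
-121*(107 + a) = -121*(107 + 99) = -121*206 = -24926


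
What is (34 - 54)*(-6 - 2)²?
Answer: -1280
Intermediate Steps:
(34 - 54)*(-6 - 2)² = -20*(-8)² = -20*64 = -1280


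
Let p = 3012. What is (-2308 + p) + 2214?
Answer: 2918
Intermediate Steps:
(-2308 + p) + 2214 = (-2308 + 3012) + 2214 = 704 + 2214 = 2918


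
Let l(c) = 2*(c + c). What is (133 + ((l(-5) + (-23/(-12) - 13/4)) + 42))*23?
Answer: 10603/3 ≈ 3534.3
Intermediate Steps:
l(c) = 4*c (l(c) = 2*(2*c) = 4*c)
(133 + ((l(-5) + (-23/(-12) - 13/4)) + 42))*23 = (133 + ((4*(-5) + (-23/(-12) - 13/4)) + 42))*23 = (133 + ((-20 + (-23*(-1/12) - 13*¼)) + 42))*23 = (133 + ((-20 + (23/12 - 13/4)) + 42))*23 = (133 + ((-20 - 4/3) + 42))*23 = (133 + (-64/3 + 42))*23 = (133 + 62/3)*23 = (461/3)*23 = 10603/3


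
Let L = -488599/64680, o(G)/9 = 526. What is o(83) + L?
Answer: 305706521/64680 ≈ 4726.4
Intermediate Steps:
o(G) = 4734 (o(G) = 9*526 = 4734)
L = -488599/64680 (L = -488599*1/64680 = -488599/64680 ≈ -7.5541)
o(83) + L = 4734 - 488599/64680 = 305706521/64680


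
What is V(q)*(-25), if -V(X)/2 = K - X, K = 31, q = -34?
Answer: 3250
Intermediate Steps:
V(X) = -62 + 2*X (V(X) = -2*(31 - X) = -62 + 2*X)
V(q)*(-25) = (-62 + 2*(-34))*(-25) = (-62 - 68)*(-25) = -130*(-25) = 3250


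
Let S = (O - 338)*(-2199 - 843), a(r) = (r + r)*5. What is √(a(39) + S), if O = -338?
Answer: √2056782 ≈ 1434.1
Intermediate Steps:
a(r) = 10*r (a(r) = (2*r)*5 = 10*r)
S = 2056392 (S = (-338 - 338)*(-2199 - 843) = -676*(-3042) = 2056392)
√(a(39) + S) = √(10*39 + 2056392) = √(390 + 2056392) = √2056782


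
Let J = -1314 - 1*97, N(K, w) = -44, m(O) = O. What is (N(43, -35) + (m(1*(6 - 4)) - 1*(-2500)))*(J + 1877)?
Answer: 1145428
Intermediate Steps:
J = -1411 (J = -1314 - 97 = -1411)
(N(43, -35) + (m(1*(6 - 4)) - 1*(-2500)))*(J + 1877) = (-44 + (1*(6 - 4) - 1*(-2500)))*(-1411 + 1877) = (-44 + (1*2 + 2500))*466 = (-44 + (2 + 2500))*466 = (-44 + 2502)*466 = 2458*466 = 1145428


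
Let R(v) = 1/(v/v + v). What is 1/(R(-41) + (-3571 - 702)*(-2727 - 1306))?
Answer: 40/689320359 ≈ 5.8028e-8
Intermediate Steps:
R(v) = 1/(1 + v)
1/(R(-41) + (-3571 - 702)*(-2727 - 1306)) = 1/(1/(1 - 41) + (-3571 - 702)*(-2727 - 1306)) = 1/(1/(-40) - 4273*(-4033)) = 1/(-1/40 + 17233009) = 1/(689320359/40) = 40/689320359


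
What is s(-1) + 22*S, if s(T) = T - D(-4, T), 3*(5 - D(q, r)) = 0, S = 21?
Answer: 456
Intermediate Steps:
D(q, r) = 5 (D(q, r) = 5 - 1/3*0 = 5 + 0 = 5)
s(T) = -5 + T (s(T) = T - 1*5 = T - 5 = -5 + T)
s(-1) + 22*S = (-5 - 1) + 22*21 = -6 + 462 = 456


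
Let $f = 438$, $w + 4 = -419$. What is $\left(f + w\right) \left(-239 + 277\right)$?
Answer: $570$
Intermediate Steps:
$w = -423$ ($w = -4 - 419 = -423$)
$\left(f + w\right) \left(-239 + 277\right) = \left(438 - 423\right) \left(-239 + 277\right) = 15 \cdot 38 = 570$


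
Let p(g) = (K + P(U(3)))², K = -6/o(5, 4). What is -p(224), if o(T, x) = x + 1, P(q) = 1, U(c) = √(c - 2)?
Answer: -1/25 ≈ -0.040000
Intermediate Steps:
U(c) = √(-2 + c)
o(T, x) = 1 + x
K = -6/5 (K = -6/(1 + 4) = -6/5 ≈ -1.2000)
p(g) = 1/25 (p(g) = (-6/5 + 1)² = (-⅕)² = 1/25)
-p(224) = -1*1/25 = -1/25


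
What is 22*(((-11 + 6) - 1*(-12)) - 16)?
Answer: -198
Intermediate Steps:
22*(((-11 + 6) - 1*(-12)) - 16) = 22*((-5 + 12) - 16) = 22*(7 - 16) = 22*(-9) = -198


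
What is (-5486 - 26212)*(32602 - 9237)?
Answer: -740623770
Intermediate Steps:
(-5486 - 26212)*(32602 - 9237) = -31698*23365 = -740623770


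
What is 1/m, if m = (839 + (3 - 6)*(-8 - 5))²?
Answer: 1/770884 ≈ 1.2972e-6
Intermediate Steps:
m = 770884 (m = (839 - 3*(-13))² = (839 + 39)² = 878² = 770884)
1/m = 1/770884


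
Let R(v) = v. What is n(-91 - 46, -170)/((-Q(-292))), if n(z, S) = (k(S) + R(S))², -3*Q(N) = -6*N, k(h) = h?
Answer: 14450/73 ≈ 197.95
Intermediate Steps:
Q(N) = 2*N (Q(N) = -(-2)*N = 2*N)
n(z, S) = 4*S² (n(z, S) = (S + S)² = (2*S)² = 4*S²)
n(-91 - 46, -170)/((-Q(-292))) = (4*(-170)²)/((-2*(-292))) = (4*28900)/((-1*(-584))) = 115600/584 = 115600*(1/584) = 14450/73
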